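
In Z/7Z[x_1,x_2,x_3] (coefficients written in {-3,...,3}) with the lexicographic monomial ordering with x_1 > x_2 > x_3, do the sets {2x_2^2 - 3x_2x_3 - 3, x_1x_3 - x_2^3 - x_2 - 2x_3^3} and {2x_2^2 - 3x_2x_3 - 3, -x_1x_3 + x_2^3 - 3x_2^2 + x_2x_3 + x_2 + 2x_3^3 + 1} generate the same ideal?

Two ideals are equal iff their reduced Gröbner bases coincide (the reduced basis is unique for a fixed ordering).
Buchberger on the first generating set:
f_1 = 2x_2^2 - 3x_2x_3 - 3, LT = x_2^2.
f_2 = x_1x_3 - x_2^3 - x_2 - 2x_3^3, LT = x_1x_3.

The S-polynomials (S(f_1,f_2)) all reduce to 0 modulo the current basis, so we have a Gröbner basis.
Inter-reduce: drop elements whose leading term is divisible by another's, tail-reduce, and make monic.
Reduced Gröbner basis: {x_1x_3 + 3x_2x_3^2 + x_2 - 2x_3^3 + 3x_3, x_2^2 + 2x_2x_3 + 2}.

Buchberger on the second generating set:
h_1 = 2x_2^2 - 3x_2x_3 - 3, LT = x_2^2.
h_2 = -x_1x_3 + x_2^3 - 3x_2^2 + x_2x_3 + x_2 + 2x_3^3 + 1, LT = x_1x_3.

The S-polynomials (S(h_1,h_2)) all reduce to 0 modulo the current basis, so we have a Gröbner basis.
Inter-reduce: drop elements whose leading term is divisible by another's, tail-reduce, and make monic.
Reduced Gröbner basis: {x_1x_3 + 3x_2x_3^2 + x_2 - 2x_3^3 + 3x_3, x_2^2 + 2x_2x_3 + 2}.

These coincide, so the ideals are equal.

Yes, the ideals are equal.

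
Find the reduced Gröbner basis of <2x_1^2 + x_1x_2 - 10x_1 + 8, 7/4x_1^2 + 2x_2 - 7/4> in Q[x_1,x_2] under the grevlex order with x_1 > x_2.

G = {x_1^2 + 8/7x_2 - 1, x_1x_2 - 10x_1 - 16/7x_2 + 10, x_2^2 + 45/4x_1 - 353/56x_2 - 45/4}

The reduced Gröbner basis is the canonical form of the ideal for this ordering.

f_1 = 2x_1^2 + x_1x_2 - 10x_1 + 8, LT = x_1^2.
f_2 = 7/4x_1^2 + 2x_2 - 7/4, LT = x_1^2.

S(f_1,f_2): lcm = x_1^2. S = 1/2x_1x_2 - 5x_1 - 8/7x_2 + 5.
  reduce S modulo (f_1, f_2):
  remainder 1/2x_1x_2 - 5x_1 - 8/7x_2 + 5 ≠ 0; add g_3 = 1/2x_1x_2 - 5x_1 - 8/7x_2 + 5 to the basis.

S(f_1,g_3): lcm = x_1^2x_2. S = 1/2x_1x_2^2 + 10x_1^2 - 19/7x_1x_2 - 10x_1 + 4x_2.
  reduce S modulo (f_1, f_2, g_3):
  remainder 8/7x_2^2 + 90/7x_1 - 353/49x_2 - 90/7 ≠ 0; add g_4 = 8/7x_2^2 + 90/7x_1 - 353/49x_2 - 90/7 to the basis.

The other S-polynomials (S(f_2,g_3), S(f_1,g_4), S(f_2,g_4), S(g_3,g_4)) all reduce to 0 modulo the current basis, so we have a Gröbner basis.
Inter-reduce: drop elements whose leading term is divisible by another's, tail-reduce, and make monic.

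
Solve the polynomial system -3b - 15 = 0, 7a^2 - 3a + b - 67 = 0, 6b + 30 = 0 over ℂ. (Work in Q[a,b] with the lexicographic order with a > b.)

{(-3, -5), (24/7, -5)}

Compute a lex Gröbner basis by Buchberger's algorithm.
f_1 = -3b - 15, LT = b.
f_2 = 7a^2 - 3a + b - 67, LT = a^2.
f_3 = 6b + 30, LT = b.

The S-polynomials (S(f_1,f_2), S(f_1,f_3), S(f_2,f_3)) all reduce to 0 modulo the current basis, so we have a Gröbner basis.
Inter-reduce: drop elements whose leading term is divisible by another's, tail-reduce, and make monic.
Reduced Gröbner basis: {a^2 - 3/7a - 72/7, b + 5}.

Since the basis is lex-ordered, b + 5 is univariate in b. Its roots are {-5}. Back-substituting each root into the other basis elements fixes the other coordinates.
  b = -5: the earlier basis element becomes a^2 - 3/7a - 72/7 = 0, giving a = -3, 24/7 — points (-3, -5), (24/7, -5).
A lex Gröbner basis triangularizes the system, enabling back-substitution.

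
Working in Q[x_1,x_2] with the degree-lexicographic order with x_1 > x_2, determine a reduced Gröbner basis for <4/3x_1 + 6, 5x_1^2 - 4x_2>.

f_1 = 4/3x_1 + 6, LT = x_1.
f_2 = 5x_1^2 - 4x_2, LT = x_1^2.

S(f_1,f_2): lcm = x_1^2. S = 9/2x_1 + 4/5x_2.
  leading term x_1: subtract (27/8)·f_1 from 9/2x_1 + 4/5x_2 → 4/5x_2 - 81/4
  leading term x_2: no divisor's leading term divides it; move 4/5x_2 to the remainder.
  leading term 1: no divisor's leading term divides it; move -81/4 to the remainder.
  remainder 4/5x_2 - 81/4 ≠ 0; add g_3 = 4/5x_2 - 81/4 to the basis.

The other S-polynomials (S(f_1,g_3), S(f_2,g_3)) all reduce to 0 modulo the current basis, so we have a Gröbner basis.
Inter-reduce: drop elements whose leading term is divisible by another's, tail-reduce, and make monic.

G = {x_1 + 9/2, x_2 - 405/16}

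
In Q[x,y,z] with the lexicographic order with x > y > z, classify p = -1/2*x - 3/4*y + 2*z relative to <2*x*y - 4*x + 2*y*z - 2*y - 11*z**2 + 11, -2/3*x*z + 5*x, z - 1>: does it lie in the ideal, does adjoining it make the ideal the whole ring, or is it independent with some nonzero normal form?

-1/2*x - 3/4*y + 2*z is independent of I; its normal form modulo I is -3/4*y + 2.

First compute the reduced Gröbner basis of I by Buchberger's algorithm.
f_1 = 2*x*y - 4*x + 2*y*z - 2*y - 11*z**2 + 11, LT = x*y.
f_2 = -2/3*x*z + 5*x, LT = x*z.
f_3 = z - 1, LT = z.

S(f_2,f_3): lcm = x*z. S = -13/2*x.
  reduce S modulo (f_1, f_2, f_3):
  remainder -13/2*x ≠ 0; add h_4 = -13/2*x to the basis.

The other S-polynomials (S(f_1,f_2), S(f_1,f_3), S(f_1,h_4), S(f_2,h_4), S(f_3,h_4)) all reduce to 0 modulo the current basis, so we have a Gröbner basis.
Inter-reduce: drop elements whose leading term is divisible by another's, tail-reduce, and make monic.
Reduced Gröbner basis: {x, z - 1}.
Label its elements g_1 = x, g_2 = z - 1.

Reduce p = -1/2*x - 3/4*y + 2*z modulo G:
  leading term x: subtract (-1/2)·g_1 from -1/2*x - 3/4*y + 2*z → -3/4*y + 2*z
  leading term y: no divisor's leading term divides it; move -3/4*y to the remainder.
  leading term z: subtract (2)·g_2 from 2*z → 2
  leading term 1: no divisor's leading term divides it; move 2 to the remainder.
  normal form = -3/4*y + 2.
The normal form is nonzero, so p ∉ I. Since p minus its normal form lies in I, I + (p) = I + (r) where r = -3/4*y + 2; decide whether this ideal is the whole ring.
Run Buchberger on G together with r (pairs among the g_i already reduce to 0 since G is a Gröbner basis):
g_1 = x, LT = x.
g_2 = z - 1, LT = z.
r = -3/4*y + 2, LT = y.

The S-polynomials (S(g_1,g_2), S(g_1,r), S(g_2,r)) all reduce to 0 modulo the current basis, so we have a Gröbner basis.
Inter-reduce: drop elements whose leading term is divisible by another's, tail-reduce, and make monic.
Reduced Gröbner basis: {x, y - 8/3, z - 1}.
The reduced Gröbner basis of I + (p) is {x, y - 8/3, z - 1} ≠ {1}, a proper ideal, so the enlarged system stays consistent: p is independent of I, with normal form -3/4*y + 2.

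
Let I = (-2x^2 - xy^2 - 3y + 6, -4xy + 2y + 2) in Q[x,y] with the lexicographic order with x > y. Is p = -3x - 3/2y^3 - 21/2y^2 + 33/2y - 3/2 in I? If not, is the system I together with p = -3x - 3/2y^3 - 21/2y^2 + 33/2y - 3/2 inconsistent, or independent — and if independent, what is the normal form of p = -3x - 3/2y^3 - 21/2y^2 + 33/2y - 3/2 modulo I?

First compute the reduced Gröbner basis of I by Buchberger's algorithm.
f_1 = -2x^2 - xy^2 - 3y + 6, LT = x^2.
f_2 = -4xy + 2y + 2, LT = xy.

S(f_1,f_2): lcm = x^2y. S = 1/2xy^3 + 1/2xy + 1/2x + 3/2y^2 - 3y.
  leading term xy^3: subtract (-1/8y^2)·f_2 from 1/2xy^3 + 1/2xy + 1/2x + 3/2y^2 - 3y → 1/2xy + 1/2x + 1/4y^3 + 7/4y^2 - 3y
  leading term xy: subtract (-1/8)·f_2 from 1/2xy + 1/2x + 1/4y^3 + 7/4y^2 - 3y → 1/2x + 1/4y^3 + 7/4y^2 - 11/4y + 1/4
  leading term x: no divisor's leading term divides it; move 1/2x to the remainder.
  leading term y^3: no divisor's leading term divides it; move 1/4y^3 to the remainder.
  leading term y^2: no divisor's leading term divides it; move 7/4y^2 to the remainder.
  leading term y: no divisor's leading term divides it; move -11/4y to the remainder.
  leading term 1: no divisor's leading term divides it; move 1/4 to the remainder.
  remainder 1/2x + 1/4y^3 + 7/4y^2 - 11/4y + 1/4 ≠ 0; add h_3 = 1/2x + 1/4y^3 + 7/4y^2 - 11/4y + 1/4 to the basis.

S(f_2,h_3): lcm = xy. S = -1/2y^4 - 7/2y^3 + 11/2y^2 - y - 1/2.
  leading term y^4: no divisor's leading term divides it; move -1/2y^4 to the remainder.
  leading term y^3: no divisor's leading term divides it; move -7/2y^3 to the remainder.
  leading term y^2: no divisor's leading term divides it; move 11/2y^2 to the remainder.
  leading term y: no divisor's leading term divides it; move -y to the remainder.
  leading term 1: no divisor's leading term divides it; move -1/2 to the remainder.
  remainder -1/2y^4 - 7/2y^3 + 11/2y^2 - y - 1/2 ≠ 0; add h_4 = -1/2y^4 - 7/2y^3 + 11/2y^2 - y - 1/2 to the basis.

The other S-polynomials (S(f_1,h_3), S(f_1,h_4), S(f_2,h_4), S(h_3,h_4)) all reduce to 0 modulo the current basis, so we have a Gröbner basis.
Inter-reduce: drop elements whose leading term is divisible by another's, tail-reduce, and make monic.
Reduced Gröbner basis: {x + 1/2y^3 + 7/2y^2 - 11/2y + 1/2, y^4 + 7y^3 - 11y^2 + 2y + 1}.
Label its elements g_1 = x + 1/2y^3 + 7/2y^2 - 11/2y + 1/2, g_2 = y^4 + 7y^3 - 11y^2 + 2y + 1.

Reduce p = -3x - 3/2y^3 - 21/2y^2 + 33/2y - 3/2 modulo G:
  leading term x: subtract (-3)·g_1 from -3x - 3/2y^3 - 21/2y^2 + 33/2y - 3/2 → 0
  normal form = 0.
Since the normal form is 0, p ∈ I.

-3x - 3/2y^3 - 21/2y^2 + 33/2y - 3/2 lies in I (it reduces to 0).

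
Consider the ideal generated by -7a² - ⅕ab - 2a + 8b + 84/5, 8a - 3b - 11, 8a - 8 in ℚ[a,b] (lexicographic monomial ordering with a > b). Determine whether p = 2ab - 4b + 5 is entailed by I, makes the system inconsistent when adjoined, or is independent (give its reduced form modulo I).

First compute the reduced Gröbner basis of I by Buchberger's algorithm.
f_1 = -7a² - ⅕ab - 2a + 8b + 84/5, LT = a².
f_2 = 8a - 3b - 11, LT = a.
f_3 = 8a - 8, LT = a.

S(f_1,f_2): lcm = a². S = 113/280ab + 93/56a - 8/7b - 12/5.
  leading term ab: subtract (113/2240b)·f_2 from 113/280ab + 93/56a - 8/7b - 12/5 → 93/56a + 339/2240b² - 1317/2240b - 12/5
  leading term a: subtract (93/448)·f_2 from 93/56a + 339/2240b² - 1317/2240b - 12/5 → 339/2240b² + 39/1120b - 261/2240
  leading term b²: no divisor's leading term divides it; move 339/2240b² to the remainder.
  leading term b: no divisor's leading term divides it; move 39/1120b to the remainder.
  leading term 1: no divisor's leading term divides it; move -261/2240 to the remainder.
  remainder 339/2240b² + 39/1120b - 261/2240 ≠ 0; add h_4 = 339/2240b² + 39/1120b - 261/2240 to the basis.

S(f_1,f_3): lcm = a². S = 1/35ab + 9/7a - 8/7b - 12/5.
  leading term ab: subtract (1/280b)·f_2 from 1/35ab + 9/7a - 8/7b - 12/5 → 9/7a + 3/280b² - 309/280b - 12/5
  leading term a: subtract (9/56)·f_2 from 9/7a + 3/280b² - 309/280b - 12/5 → 3/280b² - 87/140b - 177/280
  leading term b²: subtract (8/113)·h_4 from 3/280b² - 87/140b - 177/280 → -141/226b - 141/226
  leading term b: no divisor's leading term divides it; move -141/226b to the remainder.
  leading term 1: no divisor's leading term divides it; move -141/226 to the remainder.
  remainder -141/226b - 141/226 ≠ 0; add h_5 = -141/226b - 141/226 to the basis.

The other S-polynomials (S(f_2,f_3), S(f_1,h_4), S(f_2,h_4), S(f_3,h_4), S(f_1,h_5), S(f_2,h_5), S(f_3,h_5), S(h_4,h_5)) all reduce to 0 modulo the current basis, so we have a Gröbner basis.
Inter-reduce: drop elements whose leading term is divisible by another's, tail-reduce, and make monic.
Reduced Gröbner basis: {a - 1, b + 1}.
Label its elements g_1 = a - 1, g_2 = b + 1.

Reduce p = 2ab - 4b + 5 modulo G:
  leading term ab: subtract (2b)·g_1 from 2ab - 4b + 5 → -2b + 5
  leading term b: subtract (-2)·g_2 from -2b + 5 → 7
  leading term 1: no divisor's leading term divides it; move 7 to the remainder.
  normal form = 7.
The normal form is nonzero, so p ∉ I. Since p minus its normal form lies in I, I + (p) = I + (r) where r = 7; decide whether this ideal is the whole ring.
Here r = 7 is a nonzero constant, hence a unit: 1 ∈ I + (p), the Gröbner basis of I + (p) is {1}, and the enlarged system has no common solution — adjoining p is inconsistent.

Ideal membership is decidable via reduction modulo a Gröbner basis.

Adjoining 2ab - 4b + 5 makes the ideal the whole ring: the system is inconsistent.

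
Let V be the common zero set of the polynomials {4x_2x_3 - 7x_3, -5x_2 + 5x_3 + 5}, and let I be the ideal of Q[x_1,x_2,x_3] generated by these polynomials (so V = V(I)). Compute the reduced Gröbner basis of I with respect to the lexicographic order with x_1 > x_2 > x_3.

f_1 = 4x_2x_3 - 7x_3, LT = x_2x_3.
f_2 = -5x_2 + 5x_3 + 5, LT = x_2.

S(f_1,f_2): lcm = x_2x_3. S = x_3^2 - 3/4x_3.
  leading term x_3^2: no divisor's leading term divides it; move x_3^2 to the remainder.
  leading term x_3: no divisor's leading term divides it; move -3/4x_3 to the remainder.
  remainder x_3^2 - 3/4x_3 ≠ 0; add g_3 = x_3^2 - 3/4x_3 to the basis.

S(f_1,g_3): lcm = x_2x_3^2. S = 3/4x_2x_3 - 7/4x_3^2.
  leading term x_2x_3: subtract (3/16)·f_1 from 3/4x_2x_3 - 7/4x_3^2 → -7/4x_3^2 + 21/16x_3
  leading term x_3^2: subtract (-7/4)·g_3 from -7/4x_3^2 + 21/16x_3 → 0
  remainder 0.

S(f_2,g_3): leading monomials are coprime, so the S-polynomial reduces to 0 (Buchberger's first criterion).
Every S-polynomial of the final basis reduces to 0, so we have a Gröbner basis.
Inter-reduce: drop elements whose leading term is divisible by another's, tail-reduce, and make monic.

G = {x_2 - x_3 - 1, x_3^2 - 3/4x_3}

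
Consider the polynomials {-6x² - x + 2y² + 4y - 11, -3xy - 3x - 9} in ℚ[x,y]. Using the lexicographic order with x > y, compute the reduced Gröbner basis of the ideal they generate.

G = {x + 1/9y³ + ⅓y² - 7/18y - 4/9, y⁴ + 4y³ - ½y² - 15/2y - 31}

f_1 = -6x² - x + 2y² + 4y - 11, LT = x².
f_2 = -3xy - 3x - 9, LT = xy.

S(f_1,f_2): lcm = x²y. S = -x² + ⅙xy - 3x - ⅓y³ - ⅔y² + 11/6y.
  leading term x²: subtract (⅙)·f_1 from -x² + ⅙xy - 3x - ⅓y³ - ⅔y² + 11/6y → ⅙xy - 17/6x - ⅓y³ - y² + 7/6y + 11/6
  leading term xy: subtract (-1/18)·f_2 from ⅙xy - 17/6x - ⅓y³ - y² + 7/6y + 11/6 → -3x - ⅓y³ - y² + 7/6y + 4/3
  leading term x: no divisor's leading term divides it; move -3x to the remainder.
  leading term y³: no divisor's leading term divides it; move -⅓y³ to the remainder.
  leading term y²: no divisor's leading term divides it; move -y² to the remainder.
  leading term y: no divisor's leading term divides it; move 7/6y to the remainder.
  leading term 1: no divisor's leading term divides it; move 4/3 to the remainder.
  remainder -3x - ⅓y³ - y² + 7/6y + 4/3 ≠ 0; add g_3 = -3x - ⅓y³ - y² + 7/6y + 4/3 to the basis.

S(f_2,g_3): lcm = xy. S = x - 1/9y⁴ - ⅓y³ + 7/18y² + 4/9y + 3.
  leading term x: subtract (-⅓)·g_3 from x - 1/9y⁴ - ⅓y³ + 7/18y² + 4/9y + 3 → -1/9y⁴ - 4/9y³ + 1/18y² + ⅚y + 31/9
  leading term y⁴: no divisor's leading term divides it; move -1/9y⁴ to the remainder.
  leading term y³: no divisor's leading term divides it; move -4/9y³ to the remainder.
  leading term y²: no divisor's leading term divides it; move 1/18y² to the remainder.
  leading term y: no divisor's leading term divides it; move ⅚y to the remainder.
  leading term 1: no divisor's leading term divides it; move 31/9 to the remainder.
  remainder -1/9y⁴ - 4/9y³ + 1/18y² + ⅚y + 31/9 ≠ 0; add g_4 = -1/9y⁴ - 4/9y³ + 1/18y² + ⅚y + 31/9 to the basis.

The other S-polynomials (S(f_1,g_3), S(f_1,g_4), S(f_2,g_4), S(g_3,g_4)) all reduce to 0 modulo the current basis, so we have a Gröbner basis.
Inter-reduce: drop elements whose leading term is divisible by another's, tail-reduce, and make monic.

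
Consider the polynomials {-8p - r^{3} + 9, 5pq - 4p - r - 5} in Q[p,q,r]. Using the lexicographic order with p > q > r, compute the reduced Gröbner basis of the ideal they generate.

G = {p + \tfrac{1}{8}r^{3} - \tfrac{9}{8}, qr^{3} - 9q - \tfrac{4}{5}r^{3} + \tfrac{8}{5}r + \tfrac{76}{5}}

Buchberger's algorithm terminates because the ascending chain of leading-term ideals stabilizes.

f_1 = -8p - r^{3} + 9, LT = p.
f_2 = 5pq - 4p - r - 5, LT = pq.

S(f_1,f_2): lcm = pq. S = \tfrac{4}{5}p + \tfrac{1}{8}qr^{3} - \tfrac{9}{8}q + \tfrac{1}{5}r + 1.
  leading term p: subtract (-\tfrac{1}{10})·f_1 from \tfrac{4}{5}p + \tfrac{1}{8}qr^{3} - \tfrac{9}{8}q + \tfrac{1}{5}r + 1 → \tfrac{1}{8}qr^{3} - \tfrac{9}{8}q - \tfrac{1}{10}r^{3} + \tfrac{1}{5}r + \tfrac{19}{10}
  leading term qr^{3}: no divisor's leading term divides it; move \tfrac{1}{8}qr^{3} to the remainder.
  leading term q: no divisor's leading term divides it; move -\tfrac{9}{8}q to the remainder.
  leading term r^{3}: no divisor's leading term divides it; move -\tfrac{1}{10}r^{3} to the remainder.
  leading term r: no divisor's leading term divides it; move \tfrac{1}{5}r to the remainder.
  leading term 1: no divisor's leading term divides it; move \tfrac{19}{10} to the remainder.
  remainder \tfrac{1}{8}qr^{3} - \tfrac{9}{8}q - \tfrac{1}{10}r^{3} + \tfrac{1}{5}r + \tfrac{19}{10} ≠ 0; add g_3 = \tfrac{1}{8}qr^{3} - \tfrac{9}{8}q - \tfrac{1}{10}r^{3} + \tfrac{1}{5}r + \tfrac{19}{10} to the basis.

The other S-polynomials (S(f_1,g_3), S(f_2,g_3)) all reduce to 0 modulo the current basis, so we have a Gröbner basis.
Inter-reduce: drop elements whose leading term is divisible by another's, tail-reduce, and make monic.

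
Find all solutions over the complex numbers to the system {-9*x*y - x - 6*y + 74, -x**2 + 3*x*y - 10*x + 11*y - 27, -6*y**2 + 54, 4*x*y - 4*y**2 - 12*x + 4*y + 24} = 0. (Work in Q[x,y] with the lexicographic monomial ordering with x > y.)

Compute a lex Gröbner basis by Buchberger's algorithm.
f_1 = -9*x*y - x - 6*y + 74, LT = x*y.
f_2 = -x**2 + 3*x*y - 10*x + 11*y - 27, LT = x**2.
f_3 = -6*y**2 + 54, LT = y**2.
f_4 = 4*x*y - 12*x - 4*y**2 + 4*y + 24, LT = x*y.

S(f_1,f_2): lcm = x**2*y. S = 1/9*x**2 + 3*x*y**2 - 28/3*x*y - 74/9*x + 11*y**2 - 27*y.
  reduce S modulo (f_1, f_2, f_3, f_4):
  remainder -224/27*x + 46/9*y + 34/27 ≠ 0; add h_5 = -224/27*x + 46/9*y + 34/27 to the basis.

S(f_1,f_3): lcm = x*y**2. S = 1/9*x*y + 9*x + 2/3*y**2 - 74/9*y.
  reduce S modulo (f_1, f_2, f_3, f_4, h_5):
  remainder -149/54*y + 149/18 ≠ 0; add h_6 = -149/54*y + 149/18 to the basis.

The other S-polynomials (S(f_1,f_4), S(f_2,f_3), S(f_2,f_4), S(f_3,f_4), S(f_1,h_5), S(f_2,h_5), S(f_3,h_5), S(f_4,h_5), S(f_1,h_6), S(f_2,h_6), S(f_3,h_6), S(f_4,h_6), S(h_5,h_6)) all reduce to 0 modulo the current basis, so we have a Gröbner basis.
Inter-reduce: drop elements whose leading term is divisible by another's, tail-reduce, and make monic.
Reduced Gröbner basis: {x - 2, y - 3}.

The lex basis is triangular: the last element involves only y. Solving y - 3 = 0 gives y ∈ {3}; substituting each value into the earlier elements determines the remaining variables.
  y = 3: the earlier basis element becomes x - 2 = 0, giving x = 2 — point (2, 3).

{(2, 3)}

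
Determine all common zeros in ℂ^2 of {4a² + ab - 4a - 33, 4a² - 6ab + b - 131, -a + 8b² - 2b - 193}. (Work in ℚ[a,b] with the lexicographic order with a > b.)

{(-3, 5)}

Compute a lex Gröbner basis by Buchberger's algorithm.
f_1 = 4a² + ab - 4a - 33, LT = a².
f_2 = 4a² - 6ab + b - 131, LT = a².
f_3 = -a + 8b² - 2b - 193, LT = a.

S(f_1,f_2): lcm = a². S = 7/4ab - a - ¼b + 49/2.
  leading term ab: subtract (-7/4b)·f_3 from 7/4ab - a - ¼b + 49/2 → -a + 14b³ - 7/2b² - 338b + 49/2
  leading term a: subtract (1)·f_3 from -a + 14b³ - 7/2b² - 338b + 49/2 → 14b³ - 23/2b² - 336b + 435/2
  leading term b³: no divisor's leading term divides it; move 14b³ to the remainder.
  leading term b²: no divisor's leading term divides it; move -23/2b² to the remainder.
  leading term b: no divisor's leading term divides it; move -336b to the remainder.
  leading term 1: no divisor's leading term divides it; move 435/2 to the remainder.
  remainder 14b³ - 23/2b² - 336b + 435/2 ≠ 0; add h_4 = 14b³ - 23/2b² - 336b + 435/2 to the basis.

S(f_1,f_3): lcm = a². S = 8ab² - 7/4ab - 194a - 33/4.
  leading term ab²: subtract (-8b²)·f_3 from 8ab² - 7/4ab - 194a - 33/4 → -7/4ab - 194a + 64b⁴ - 16b³ - 1544b² - 33/4
  leading term ab: subtract (7/4b)·f_3 from -7/4ab - 194a + 64b⁴ - 16b³ - 1544b² - 33/4 → -194a + 64b⁴ - 30b³ - 3081/2b² + 1351/4b - 33/4
  leading term a: subtract (194)·f_3 from -194a + 64b⁴ - 30b³ - 3081/2b² + 1351/4b - 33/4 → 64b⁴ - 30b³ - 6185/2b² + 2903/4b + 149735/4
  leading term b⁴: subtract (32/7b)·h_4 from 64b⁴ - 30b³ - 6185/2b² + 2903/4b + 149735/4 → 158/7b³ - 3113/2b² - 7519/28b + 149735/4
  leading term b³: subtract (79/49)·h_4 from 158/7b³ - 3113/2b² - 7519/28b + 149735/4 → -75360/49b² + 7649/28b + 7268285/196
  leading term b²: no divisor's leading term divides it; move -75360/49b² to the remainder.
  leading term b: no divisor's leading term divides it; move 7649/28b to the remainder.
  leading term 1: no divisor's leading term divides it; move 7268285/196 to the remainder.
  remainder -75360/49b² + 7649/28b + 7268285/196 ≠ 0; add h_5 = -75360/49b² + 7649/28b + 7268285/196 to the basis.

S(h_4,h_5): lcm = b³. S = -1358479/2110080b² + 6745/60288b + 435/28.
  leading term b²: subtract (9509353/22716518400)·h_5 from -1358479/2110080b² + 6745/60288b + 435/28 → -224941871/90866073600b + 224941871/18173214720
  leading term b: no divisor's leading term divides it; move -224941871/90866073600b to the remainder.
  leading term 1: no divisor's leading term divides it; move 224941871/18173214720 to the remainder.
  remainder -224941871/90866073600b + 224941871/18173214720 ≠ 0; add h_6 = -224941871/90866073600b + 224941871/18173214720 to the basis.

The other S-polynomials (S(f_2,f_3), S(f_1,h_4), S(f_2,h_4), S(f_3,h_4), S(f_1,h_5), S(f_2,h_5), S(f_3,h_5), S(f_1,h_6), S(f_2,h_6), S(f_3,h_6), S(h_4,h_6), S(h_5,h_6)) all reduce to 0 modulo the current basis, so we have a Gröbner basis.
Inter-reduce: drop elements whose leading term is divisible by another's, tail-reduce, and make monic.
Reduced Gröbner basis: {a + 3, b - 5}.

Since the basis is lex-ordered, b - 5 is univariate in b. Its roots are {5}. Back-substituting each root into the other basis elements fixes the other coordinates.
  b = 5: the earlier basis element becomes a + 3 = 0, giving a = -3 — point (-3, 5).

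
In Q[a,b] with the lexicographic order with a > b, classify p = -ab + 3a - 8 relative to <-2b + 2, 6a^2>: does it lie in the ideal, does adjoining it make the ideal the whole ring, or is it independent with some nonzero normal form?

First compute the reduced Gröbner basis of I by Buchberger's algorithm.
f_1 = -2b + 2, LT = b.
f_2 = 6a^2, LT = a^2.

The S-polynomials (S(f_1,f_2)) all reduce to 0 modulo the current basis, so we have a Gröbner basis.
Inter-reduce: drop elements whose leading term is divisible by another's, tail-reduce, and make monic.
Reduced Gröbner basis: {a^2, b - 1}.
Label its elements g_1 = a^2, g_2 = b - 1.

Reduce p = -ab + 3a - 8 modulo G:
  leading term ab: subtract (-a)·g_2 from -ab + 3a - 8 → 2a - 8
  leading term a: no divisor's leading term divides it; move 2a to the remainder.
  leading term 1: no divisor's leading term divides it; move -8 to the remainder.
  normal form = 2a - 8.
The normal form is nonzero, so p ∉ I. Since p minus its normal form lies in I, I + (p) = I + (r) where r = 2a - 8; decide whether this ideal is the whole ring.
Run Buchberger on G together with r (pairs among the g_i already reduce to 0 since G is a Gröbner basis):
g_1 = a^2, LT = a^2.
g_2 = b - 1, LT = b.
r = 2a - 8, LT = a.

S(g_1,r): lcm = a^2. S = 4a.
  leading term a: subtract (2)·r from 4a → 16
  leading term 1: no divisor's leading term divides it; move 16 to the remainder.
  remainder 16 ≠ 0; add m_4 = 16 to the basis.

The other S-polynomials (S(g_1,g_2), S(g_2,r), S(g_1,m_4), S(g_2,m_4), S(r,m_4)) all reduce to 0 modulo the current basis, so we have a Gröbner basis.
Inter-reduce: drop elements whose leading term is divisible by another's, tail-reduce, and make monic.
Reduced Gröbner basis: {1}.
The reduced Gröbner basis of I + (p) is {1}: the ideal is the whole ring, so the enlarged system has no common solution — adjoining p is inconsistent.

Adjoining -ab + 3a - 8 makes the ideal the whole ring: the system is inconsistent.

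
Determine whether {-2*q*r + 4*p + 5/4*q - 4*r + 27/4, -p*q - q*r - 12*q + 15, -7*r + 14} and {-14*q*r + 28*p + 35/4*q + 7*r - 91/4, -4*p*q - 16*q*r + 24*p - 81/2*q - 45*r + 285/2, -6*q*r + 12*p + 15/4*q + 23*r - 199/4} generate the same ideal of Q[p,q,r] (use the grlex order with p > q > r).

Yes, the ideals are equal.

Equality of ideals is decidable: compute both reduced Gröbner bases (unique for the ordering) and check whether they agree.
Buchberger on the first generating set:
f_1 = -2*q*r + 4*p + 5/4*q - 4*r + 27/4, LT = q*r.
f_2 = -p*q - q*r - 12*q + 15, LT = p*q.
f_3 = -7*r + 14, LT = r.

S(f_1,f_2): lcm = p*q*r. S = -q*r**2 - 2*p**2 - 5/8*p*q + 2*p*r - 12*q*r - 27/8*p + 15*r.
  leading term q*r**2: subtract (1/2*r)·f_1 from -q*r**2 - 2*p**2 - 5/8*p*q + 2*p*r - 12*q*r - 27/8*p + 15*r → -2*p**2 - 5/8*p*q - 101/8*q*r + 2*r**2 - 27/8*p + 93/8*r
  leading term p**2: no divisor's leading term divides it; move -2*p**2 to the remainder.
  leading term p*q: subtract (5/8)·f_2 from -5/8*p*q - 101/8*q*r + 2*r**2 - 27/8*p + 93/8*r → -12*q*r + 2*r**2 - 27/8*p + 15/2*q + 93/8*r - 75/8
  leading term q*r: subtract (6)·f_1 from -12*q*r + 2*r**2 - 27/8*p + 15/2*q + 93/8*r - 75/8 → 2*r**2 - 219/8*p + 285/8*r - 399/8
  leading term r**2: subtract (-2/7*r)·f_3 from 2*r**2 - 219/8*p + 285/8*r - 399/8 → -219/8*p + 317/8*r - 399/8
  leading term p: no divisor's leading term divides it; move -219/8*p to the remainder.
  leading term r: subtract (-317/56)·f_3 from 317/8*r - 399/8 → 235/8
  leading term 1: no divisor's leading term divides it; move 235/8 to the remainder.
  remainder -2*p**2 - 219/8*p + 235/8 ≠ 0; add g_4 = -2*p**2 - 219/8*p + 235/8 to the basis.

S(f_1,f_3): lcm = q*r. S = -2*p + 11/8*q + 2*r - 27/8.
  leading term p: no divisor's leading term divides it; move -2*p to the remainder.
  leading term q: no divisor's leading term divides it; move 11/8*q to the remainder.
  leading term r: subtract (-2/7)·f_3 from 2*r - 27/8 → 5/8
  leading term 1: no divisor's leading term divides it; move 5/8 to the remainder.
  remainder -2*p + 11/8*q + 5/8 ≠ 0; add g_5 = -2*p + 11/8*q + 5/8 to the basis.

S(f_2,g_5): lcm = p*q. S = 11/16*q**2 + q*r + 197/16*q - 15.
  leading term q**2: no divisor's leading term divides it; move 11/16*q**2 to the remainder.
  leading term q*r: subtract (-1/2)·f_1 from q*r + 197/16*q - 15 → 2*p + 207/16*q - 2*r - 93/8
  leading term p: subtract (-1)·g_5 from 2*p + 207/16*q - 2*r - 93/8 → 229/16*q - 2*r - 11
  leading term q: no divisor's leading term divides it; move 229/16*q to the remainder.
  leading term r: subtract (2/7)·f_3 from -2*r - 11 → -15
  leading term 1: no divisor's leading term divides it; move -15 to the remainder.
  remainder 11/16*q**2 + 229/16*q - 15 ≠ 0; add g_6 = 11/16*q**2 + 229/16*q - 15 to the basis.

The other S-polynomials (S(f_2,f_3), S(f_1,g_4), S(f_2,g_4), S(f_3,g_4), S(f_1,g_5), S(f_3,g_5), S(g_4,g_5), S(f_1,g_6), S(f_2,g_6), S(f_3,g_6), S(g_4,g_6), S(g_5,g_6)) all reduce to 0 modulo the current basis, so we have a Gröbner basis.
Inter-reduce: drop elements whose leading term is divisible by another's, tail-reduce, and make monic.
Reduced Gröbner basis: {q**2 + 229/11*q - 240/11, p - 11/16*q - 5/16, r - 2}.

Buchberger on the second generating set:
h_1 = -14*q*r + 28*p + 35/4*q + 7*r - 91/4, LT = q*r.
h_2 = -4*p*q - 16*q*r + 24*p - 81/2*q - 45*r + 285/2, LT = p*q.
h_3 = -6*q*r + 12*p + 15/4*q + 23*r - 199/4, LT = q*r.

S(h_1,h_2): lcm = p*q*r. S = -4*q*r**2 - 2*p**2 - 5/8*p*q + 11/2*p*r - 81/8*q*r - 45/4*r**2 + 13/8*p + 285/8*r.
  leading term q*r**2: subtract (2/7*r)·h_1 from -4*q*r**2 - 2*p**2 - 5/8*p*q + 11/2*p*r - 81/8*q*r - 45/4*r**2 + 13/8*p + 285/8*r → -2*p**2 - 5/8*p*q - 5/2*p*r - 101/8*q*r - 53/4*r**2 + 13/8*p + 337/8*r
  leading term p**2: no divisor's leading term divides it; move -2*p**2 to the remainder.
  leading term p*q: subtract (5/32)·h_2 from -5/8*p*q - 5/2*p*r - 101/8*q*r - 53/4*r**2 + 13/8*p + 337/8*r → -5/2*p*r - 81/8*q*r - 53/4*r**2 - 17/8*p + 405/64*q + 1573/32*r - 1425/64
  leading term p*r: no divisor's leading term divides it; move -5/2*p*r to the remainder.
  leading term q*r: subtract (81/112)·h_1 from -81/8*q*r - 53/4*r**2 - 17/8*p + 405/64*q + 1573/32*r - 1425/64 → -53/4*r**2 - 179/8*p + 1411/32*r - 93/16
  leading term r**2: no divisor's leading term divides it; move -53/4*r**2 to the remainder.
  leading term p: no divisor's leading term divides it; move -179/8*p to the remainder.
  leading term r: no divisor's leading term divides it; move 1411/32*r to the remainder.
  leading term 1: no divisor's leading term divides it; move -93/16 to the remainder.
  remainder -2*p**2 - 5/2*p*r - 53/4*r**2 - 179/8*p + 1411/32*r - 93/16 ≠ 0; add k_4 = -2*p**2 - 5/2*p*r - 53/4*r**2 - 179/8*p + 1411/32*r - 93/16 to the basis.

S(h_1,h_3): lcm = q*r. S = 10/3*r - 20/3.
  leading term r: no divisor's leading term divides it; move 10/3*r to the remainder.
  leading term 1: no divisor's leading term divides it; move -20/3 to the remainder.
  remainder 10/3*r - 20/3 ≠ 0; add k_5 = 10/3*r - 20/3 to the basis.

S(h_1,k_5): lcm = q*r. S = -2*p + 11/8*q - 1/2*r + 13/8.
  leading term p: no divisor's leading term divides it; move -2*p to the remainder.
  leading term q: no divisor's leading term divides it; move 11/8*q to the remainder.
  leading term r: subtract (-3/20)·k_5 from -1/2*r + 13/8 → 5/8
  leading term 1: no divisor's leading term divides it; move 5/8 to the remainder.
  remainder -2*p + 11/8*q + 5/8 ≠ 0; add k_6 = -2*p + 11/8*q + 5/8 to the basis.

S(h_2,k_6): lcm = p*q. S = 11/16*q**2 + 4*q*r - 6*p + 167/16*q + 45/4*r - 285/8.
  leading term q**2: no divisor's leading term divides it; move 11/16*q**2 to the remainder.
  leading term q*r: subtract (-2/7)·h_1 from 4*q*r - 6*p + 167/16*q + 45/4*r - 285/8 → 2*p + 207/16*q + 53/4*r - 337/8
  leading term p: subtract (-1)·k_6 from 2*p + 207/16*q + 53/4*r - 337/8 → 229/16*q + 53/4*r - 83/2
  leading term q: no divisor's leading term divides it; move 229/16*q to the remainder.
  leading term r: subtract (159/40)·k_5 from 53/4*r - 83/2 → -15
  leading term 1: no divisor's leading term divides it; move -15 to the remainder.
  remainder 11/16*q**2 + 229/16*q - 15 ≠ 0; add k_7 = 11/16*q**2 + 229/16*q - 15 to the basis.

The other S-polynomials (S(h_2,h_3), S(h_1,k_4), S(h_2,k_4), S(h_3,k_4), S(h_2,k_5), S(h_3,k_5), S(k_4,k_5), S(h_1,k_6), S(h_3,k_6), S(k_4,k_6), S(k_5,k_6), S(h_1,k_7), S(h_2,k_7), S(h_3,k_7), S(k_4,k_7), S(k_5,k_7), S(k_6,k_7)) all reduce to 0 modulo the current basis, so we have a Gröbner basis.
Inter-reduce: drop elements whose leading term is divisible by another's, tail-reduce, and make monic.
Reduced Gröbner basis: {q**2 + 229/11*q - 240/11, p - 11/16*q - 5/16, r - 2}.

These coincide, so the ideals are equal.
The choice of monomial ordering does not affect the verdict — as long as both bases are computed under the same ordering, their equality decides ideal equality.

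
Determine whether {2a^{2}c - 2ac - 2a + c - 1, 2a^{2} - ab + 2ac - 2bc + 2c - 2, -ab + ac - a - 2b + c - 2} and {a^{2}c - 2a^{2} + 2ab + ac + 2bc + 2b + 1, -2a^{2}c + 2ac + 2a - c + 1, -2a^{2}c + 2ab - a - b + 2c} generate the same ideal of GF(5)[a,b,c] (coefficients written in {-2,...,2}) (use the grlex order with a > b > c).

Yes, the ideals are equal.

Equality of ideals is decidable: compute both reduced Gröbner bases (unique for the ordering) and check whether they agree.
Buchberger on the first generating set:
f_1 = 2a^{2}c - 2ac - 2a + c - 1, LT = a^{2}c.
f_2 = 2a^{2} - ab + 2ac - 2bc + 2c - 2, LT = a^{2}.
f_3 = -ab + ac - a - 2b + c - 2, LT = ab.

S(f_1,f_2): lcm = a^{2}c. S = -2abc - ac^{2} + bc^{2} - ac - c^{2} - a - c + 2.
  reduce S modulo (f_1, f_2, f_3):
  remainder 2ac^{2} + bc^{2} + ac - bc + 2c^{2} - a - 2c + 2 ≠ 0; add g_4 = 2ac^{2} + bc^{2} + ac - bc + 2c^{2} - a - 2c + 2 to the basis.

S(f_1,f_3): lcm = a^{2}bc. S = a^{2}c^{2} - a^{2}c + 2abc + ac^{2} - ab - 2ac - 2bc + 2b.
  reduce S modulo (f_1, f_2, f_3, g_4):
  remainder -2bc^{2} - 2ac + bc + 2a - b ≠ 0; add g_5 = -2bc^{2} - 2ac + bc + 2a - b to the basis.

S(f_2,f_3): lcm = a^{2}b. S = a^{2}c + 2ab^{2} + abc - b^{2}c - a^{2} - 2ab + ac + bc - 2a - b.
  reduce S modulo (f_1, f_2, f_3, g_4, g_5):
  remainder -b^{2}c - 2ac + b^{2} - 2bc + a + b - 2c - 2 ≠ 0; add g_6 = -b^{2}c - 2ac + b^{2} - 2bc + a + b - 2c - 2 to the basis.

S(f_1,g_4): lcm = a^{2}c^{2}. S = 2abc^{2} + 2a^{2}c - 2abc - 2ac^{2} - 2a^{2} - 2c^{2} - a + 2c.
  reduce S modulo (f_1, f_2, f_3, g_4, g_5, g_6):
  remainder ac - 2bc + a + b - 2c + 2 ≠ 0; add g_7 = ac - 2bc + a + b - 2c + 2 to the basis.

S(f_3,g_4): lcm = abc^{2}. S = -ac^{3} + 2b^{2}c^{2} + 2abc + ac^{2} - 2b^{2}c + bc^{2} - c^{3} - 2ab + bc + 2c^{2} - b.
  reduce S modulo (f_1, f_2, f_3, g_4, g_5, g_6, g_7):
  remainder -2b^{2} - bc + a + b - c + 1 ≠ 0; add g_8 = -2b^{2} - bc + a + b - c + 1 to the basis.

S(g_4,g_7): lcm = ac^{2}. S = 2ac + bc - 2c^{2} + 2a + 2c + 1.
  reduce S modulo (f_1, f_2, f_3, g_4, g_5, g_6, g_7, g_8):
  remainder -2c^{2} - 2b + c + 2 ≠ 0; add g_9 = -2c^{2} - 2b + c + 2 to the basis.

The other S-polynomials (S(f_2,g_4), S(f_1,g_5), S(f_2,g_5), S(f_3,g_5), S(g_4,g_5), S(f_1,g_6), S(f_2,g_6), S(f_3,g_6), S(g_4,g_6), S(g_5,g_6), S(f_1,g_7), S(f_2,g_7), S(f_3,g_7), S(g_5,g_7), S(g_6,g_7), S(f_1,g_8), S(f_2,g_8), S(f_3,g_8), S(g_4,g_8), S(g_5,g_8), S(g_6,g_8), S(g_7,g_8), S(f_1,g_9), S(f_2,g_9), S(f_3,g_9), S(g_4,g_9), S(g_5,g_9), S(g_6,g_9), S(g_7,g_9), S(g_8,g_9)) all reduce to 0 modulo the current basis, so we have a Gröbner basis.
Inter-reduce: drop elements whose leading term is divisible by another's, tail-reduce, and make monic.
Reduced Gröbner basis: {a^{2} - 2b - c - 1, ab - 2bc + 2a - 2b + 2c - 1, ac - 2bc + a + b - 2c + 2, b^{2} - 2bc + 2a + 2b - 2c + 2, c^{2} + b + 2c - 1}.

Buchberger on the second generating set:
h_1 = a^{2}c - 2a^{2} + 2ab + ac + 2bc + 2b + 1, LT = a^{2}c.
h_2 = -2a^{2}c + 2ac + 2a - c + 1, LT = a^{2}c.
h_3 = -2a^{2}c + 2ab - a - b + 2c, LT = a^{2}c.

S(h_1,h_2): lcm = a^{2}c. S = -2a^{2} + 2ab + 2ac + 2bc + a + 2b + 2c - 1.
  reduce S modulo (h_1, h_2, h_3):
  remainder -2a^{2} + 2ab + 2ac + 2bc + a + 2b + 2c - 1 ≠ 0; add k_4 = -2a^{2} + 2ab + 2ac + 2bc + a + 2b + 2c - 1 to the basis.

S(h_1,h_3): lcm = a^{2}c. S = -2a^{2} - 2ab + ac + 2bc + 2a - b + c + 1.
  reduce S modulo (h_1, h_2, h_3, k_4):
  remainder ab - ac + a + 2b - c + 2 ≠ 0; add k_5 = ab - ac + a + 2b - c + 2 to the basis.

S(h_1,k_4): lcm = a^{2}c. S = abc + ac^{2} + bc^{2} - 2a^{2} + 2ab - ac - 2bc + c^{2} + 2b + 2c + 1.
  reduce S modulo (h_1, h_2, h_3, k_4, k_5):
  remainder 2ac^{2} + bc^{2} + ac - bc + 2c^{2} - a - 2c + 2 ≠ 0; add k_6 = 2ac^{2} + bc^{2} + ac - bc + 2c^{2} - a - 2c + 2 to the basis.

S(h_1,k_5): lcm = a^{2}bc. S = a^{2}c^{2} - 2a^{2}b - a^{2}c + 2ab^{2} - abc + ac^{2} + 2b^{2}c - 2ac + 2b^{2} + b.
  reduce S modulo (h_1, h_2, h_3, k_4, k_5, k_6):
  remainder -2bc^{2} - 2ac + bc + 2a - b ≠ 0; add k_7 = -2bc^{2} - 2ac + bc + 2a - b to the basis.

S(k_4,k_5): lcm = a^{2}b. S = a^{2}c - ab^{2} - abc - b^{2}c - a^{2} + ac - b^{2} - bc - 2a - 2b.
  reduce S modulo (h_1, h_2, h_3, k_4, k_5, k_6, k_7):
  remainder -b^{2}c - 2ac + b^{2} - 2bc + a + b - 2c - 2 ≠ 0; add k_8 = -b^{2}c - 2ac + b^{2} - 2bc + a + b - 2c - 2 to the basis.

S(h_1,k_6): lcm = a^{2}c^{2}. S = 2abc^{2} + 2bc^{2} - 2a^{2} + ac + 2bc - a + c.
  reduce S modulo (h_1, h_2, h_3, k_4, k_5, k_6, k_7, k_8):
  remainder ac - 2bc + a + b - 2c + 2 ≠ 0; add k_9 = ac - 2bc + a + b - 2c + 2 to the basis.

S(k_5,k_6): lcm = abc^{2}. S = -ac^{3} + 2b^{2}c^{2} + 2abc + ac^{2} - 2b^{2}c + bc^{2} - c^{3} - 2ab + bc + 2c^{2} - b.
  reduce S modulo (h_1, h_2, h_3, k_4, k_5, k_6, k_7, k_8, k_9):
  remainder -2b^{2} - bc + a + b - c + 1 ≠ 0; add k_10 = -2b^{2} - bc + a + b - c + 1 to the basis.

S(k_6,k_9): lcm = ac^{2}. S = 2ac + bc - 2c^{2} + 2a + 2c + 1.
  reduce S modulo (h_1, h_2, h_3, k_4, k_5, k_6, k_7, k_8, k_9, k_10):
  remainder -2c^{2} - 2b + c + 2 ≠ 0; add k_11 = -2c^{2} - 2b + c + 2 to the basis.

The other S-polynomials (S(h_2,h_3), S(h_2,k_4), S(h_3,k_4), S(h_2,k_5), S(h_3,k_5), S(h_2,k_6), S(h_3,k_6), S(k_4,k_6), S(h_1,k_7), S(h_2,k_7), S(h_3,k_7), S(k_4,k_7), S(k_5,k_7), S(k_6,k_7), S(h_1,k_8), S(h_2,k_8), S(h_3,k_8), S(k_4,k_8), S(k_5,k_8), S(k_6,k_8), S(k_7,k_8), S(h_1,k_9), S(h_2,k_9), S(h_3,k_9), S(k_4,k_9), S(k_5,k_9), S(k_7,k_9), S(k_8,k_9), S(h_1,k_10), S(h_2,k_10), S(h_3,k_10), S(k_4,k_10), S(k_5,k_10), S(k_6,k_10), S(k_7,k_10), S(k_8,k_10), S(k_9,k_10), S(h_1,k_11), S(h_2,k_11), S(h_3,k_11), S(k_4,k_11), S(k_5,k_11), S(k_6,k_11), S(k_7,k_11), S(k_8,k_11), S(k_9,k_11), S(k_10,k_11)) all reduce to 0 modulo the current basis, so we have a Gröbner basis.
Inter-reduce: drop elements whose leading term is divisible by another's, tail-reduce, and make monic.
Reduced Gröbner basis: {a^{2} - 2b - c - 1, ab - 2bc + 2a - 2b + 2c - 1, ac - 2bc + a + b - 2c + 2, b^{2} - 2bc + 2a + 2b - 2c + 2, c^{2} + b + 2c - 1}.

Same reduced basis, so the two generating sets span the same ideal.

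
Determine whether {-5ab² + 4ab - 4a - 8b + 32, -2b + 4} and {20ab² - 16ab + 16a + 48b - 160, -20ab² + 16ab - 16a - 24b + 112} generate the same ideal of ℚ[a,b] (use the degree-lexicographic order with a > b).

Yes, the ideals are equal.

Two ideals are equal iff their reduced Gröbner bases coincide (the reduced basis is unique for a fixed ordering).
Buchberger on the first generating set:
f_1 = -5ab² + 4ab - 4a - 8b + 32, LT = ab².
f_2 = -2b + 4, LT = b.

S(f_1,f_2): lcm = ab². S = 6/5ab + ⅘a + 8/5b - 32/5.
  leading term ab: subtract (-⅗a)·f_2 from 6/5ab + ⅘a + 8/5b - 32/5 → 16/5a + 8/5b - 32/5
  leading term a: no divisor's leading term divides it; move 16/5a to the remainder.
  leading term b: subtract (-⅘)·f_2 from 8/5b - 32/5 → -16/5
  leading term 1: no divisor's leading term divides it; move -16/5 to the remainder.
  remainder 16/5a - 16/5 ≠ 0; add g_3 = 16/5a - 16/5 to the basis.

The other S-polynomials (S(f_1,g_3), S(f_2,g_3)) all reduce to 0 modulo the current basis, so we have a Gröbner basis.
Inter-reduce: drop elements whose leading term is divisible by another's, tail-reduce, and make monic.
Reduced Gröbner basis: {a - 1, b - 2}.

Buchberger on the second generating set:
h_1 = 20ab² - 16ab + 16a + 48b - 160, LT = ab².
h_2 = -20ab² + 16ab - 16a - 24b + 112, LT = ab².

S(h_1,h_2): lcm = ab². S = 6/5b - 12/5.
  leading term b: no divisor's leading term divides it; move 6/5b to the remainder.
  leading term 1: no divisor's leading term divides it; move -12/5 to the remainder.
  remainder 6/5b - 12/5 ≠ 0; add k_3 = 6/5b - 12/5 to the basis.

S(h_1,k_3): lcm = ab². S = 6/5ab + ⅘a + 12/5b - 8.
  leading term ab: subtract (a)·k_3 from 6/5ab + ⅘a + 12/5b - 8 → 16/5a + 12/5b - 8
  leading term a: no divisor's leading term divides it; move 16/5a to the remainder.
  leading term b: subtract (2)·k_3 from 12/5b - 8 → -16/5
  leading term 1: no divisor's leading term divides it; move -16/5 to the remainder.
  remainder 16/5a - 16/5 ≠ 0; add k_4 = 16/5a - 16/5 to the basis.

The other S-polynomials (S(h_2,k_3), S(h_1,k_4), S(h_2,k_4), S(k_3,k_4)) all reduce to 0 modulo the current basis, so we have a Gröbner basis.
Inter-reduce: drop elements whose leading term is divisible by another's, tail-reduce, and make monic.
Reduced Gröbner basis: {a - 1, b - 2}.

These coincide, so the ideals are equal.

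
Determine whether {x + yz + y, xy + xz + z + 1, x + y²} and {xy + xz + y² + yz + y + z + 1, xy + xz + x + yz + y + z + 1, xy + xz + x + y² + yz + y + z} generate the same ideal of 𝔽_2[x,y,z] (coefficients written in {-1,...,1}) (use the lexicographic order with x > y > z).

No, the ideals differ.

Equality of ideals is decidable: compute both reduced Gröbner bases (unique for the ordering) and check whether they agree.
Buchberger on the first generating set:
f_1 = x + yz + y, LT = x.
f_2 = xy + xz + z + 1, LT = xy.
f_3 = x + y², LT = x.

S(f_1,f_2): lcm = xy. S = xz + y²z + y² + z + 1.
  reduce S modulo (f_1, f_2, f_3):
  remainder y²z + y² + yz² + yz + z + 1 ≠ 0; add g_4 = y²z + y² + yz² + yz + z + 1 to the basis.

S(f_1,f_3): lcm = x. S = y² + yz + y.
  reduce S modulo (f_1, f_2, f_3, g_4):
  remainder y² + yz + y ≠ 0; add g_5 = y² + yz + y to the basis.

S(f_2,g_5): lcm = xy². S = xy + yz + y.
  reduce S modulo (f_1, f_2, f_3, g_4, g_5):
  remainder yz² + y + z + 1 ≠ 0; add g_6 = yz² + y + z + 1 to the basis.

S(g_4,g_5): lcm = y²z. S = y² + z + 1.
  reduce S modulo (f_1, f_2, f_3, g_4, g_5, g_6):
  remainder yz + y + z + 1 ≠ 0; add g_7 = yz + y + z + 1 to the basis.

S(f_2,g_6): lcm = xyz². S = xy + xz³ + xz + x + z³ + z².
  reduce S modulo (f_1, f_2, f_3, g_4, g_5, g_6, g_7):
  remainder z² + z ≠ 0; add g_8 = z² + z to the basis.

The other S-polynomials (S(f_2,f_3), S(f_1,g_4), S(f_2,g_4), S(f_3,g_4), S(f_1,g_5), S(f_3,g_5), S(f_1,g_6), S(f_3,g_6), S(g_4,g_6), S(g_5,g_6), S(f_1,g_7), S(f_2,g_7), S(f_3,g_7), S(g_4,g_7), S(g_5,g_7), S(g_6,g_7), S(f_1,g_8), S(f_2,g_8), S(f_3,g_8), S(g_4,g_8), S(g_5,g_8), S(g_6,g_8), S(g_7,g_8)) all reduce to 0 modulo the current basis, so we have a Gröbner basis.
Inter-reduce: drop elements whose leading term is divisible by another's, tail-reduce, and make monic.
Reduced Gröbner basis: {x + z + 1, y² + z + 1, yz + y + z + 1, z² + z}.

Buchberger on the second generating set:
h_1 = xy + xz + y² + yz + y + z + 1, LT = xy.
h_2 = xy + xz + x + yz + y + z + 1, LT = xy.
h_3 = xy + xz + x + y² + yz + y + z, LT = xy.

S(h_1,h_2): lcm = xy. S = x + y².
  reduce S modulo (h_1, h_2, h_3):
  remainder x + y² ≠ 0; add k_4 = x + y² to the basis.

S(h_1,h_3): lcm = xy. S = x + 1.
  reduce S modulo (h_1, h_2, h_3, k_4):
  remainder y² + 1 ≠ 0; add k_5 = y² + 1 to the basis.

S(h_1,k_4): lcm = xy. S = xz + y³ + y² + yz + y + z + 1.
  reduce S modulo (h_1, h_2, h_3, k_4, k_5):
  remainder yz ≠ 0; add k_6 = yz to the basis.

S(h_1,k_5): lcm = xy². S = xyz + x + y³ + y²z + y² + yz + y.
  reduce S modulo (h_1, h_2, h_3, k_4, k_5, k_6):
  remainder z ≠ 0; add k_7 = z to the basis.

The other S-polynomials (S(h_2,h_3), S(h_2,k_4), S(h_3,k_4), S(h_2,k_5), S(h_3,k_5), S(k_4,k_5), S(h_1,k_6), S(h_2,k_6), S(h_3,k_6), S(k_4,k_6), S(k_5,k_6), S(h_1,k_7), S(h_2,k_7), S(h_3,k_7), S(k_4,k_7), S(k_5,k_7), S(k_6,k_7)) all reduce to 0 modulo the current basis, so we have a Gröbner basis.
Inter-reduce: drop elements whose leading term is divisible by another's, tail-reduce, and make monic.
Reduced Gröbner basis: {x + 1, y² + 1, z}.

Since the reduced bases disagree, the two ideals are not the same.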